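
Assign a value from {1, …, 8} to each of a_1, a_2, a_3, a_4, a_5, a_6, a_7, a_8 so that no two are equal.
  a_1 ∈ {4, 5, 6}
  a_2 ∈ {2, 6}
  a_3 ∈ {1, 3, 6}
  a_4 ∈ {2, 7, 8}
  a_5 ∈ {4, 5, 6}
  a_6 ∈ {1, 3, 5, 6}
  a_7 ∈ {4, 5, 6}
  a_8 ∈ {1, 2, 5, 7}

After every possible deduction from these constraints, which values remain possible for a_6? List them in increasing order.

1, 3

The 8 variables draw from only 8 values {1, 2, 3, 4, 5, 6, 7, 8}, so each is used; only a_4 can be 8, hence a_4 = 8.
Among the 7 still-open variables, 7 fits only a_8 (and all 7 values in {1, 2, 3, 4, 5, 6, 7} must be used), so a_8 = 7.
The 6 still-open variables together cover exactly {1, 2, 3, 4, 5, 6} — 6 values for 6 variables — and 2 appears only in a_2's list, so a_2 = 2.
a_1, a_5, a_7 share exactly the 3 values {4, 5, 6}; by pigeonhole those values go to them, so strike 4, 5, 6 from a_3, a_6.
No further eliminations apply; a_6 can still be any of 1, 3.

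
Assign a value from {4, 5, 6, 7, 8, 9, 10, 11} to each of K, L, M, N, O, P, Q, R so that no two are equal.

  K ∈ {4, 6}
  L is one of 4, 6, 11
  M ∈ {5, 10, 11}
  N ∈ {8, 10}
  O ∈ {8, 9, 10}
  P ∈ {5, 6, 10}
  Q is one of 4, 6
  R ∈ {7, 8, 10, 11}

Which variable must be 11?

L

The 8 variables draw from only 8 values {4, 5, 6, 7, 8, 9, 10, 11}, so each is used; only R can be 7, hence R = 7.
Among the 7 still-open variables, 9 fits only O (and all 7 values in {4, 5, 6, 8, 9, 10, 11} must be used), so O = 9.
Among the 6 still-open variables, 8 fits only N (and all 6 values in {4, 5, 6, 8, 10, 11} must be used), so N = 8.
K and Q share exactly the 2 values {4, 6}; by pigeonhole those values go to them, so strike 4, 6 from L, P.
So 11 goes to L.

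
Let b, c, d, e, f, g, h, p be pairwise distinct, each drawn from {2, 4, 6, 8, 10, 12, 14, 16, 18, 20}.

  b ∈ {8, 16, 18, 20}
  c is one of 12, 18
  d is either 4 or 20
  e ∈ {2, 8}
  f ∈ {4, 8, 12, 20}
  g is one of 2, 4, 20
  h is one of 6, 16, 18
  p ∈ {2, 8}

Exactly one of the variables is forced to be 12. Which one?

f

Among the 8 variables, 6 fits only h (and all 8 values in {2, 4, 6, 8, 12, 16, 18, 20} must be used), so h = 6.
The 7 still-open variables together cover exactly {2, 4, 8, 12, 16, 18, 20} — 7 values for 7 variables — and 16 appears only in b's list, so b = 16.
The 6 still-open variables together cover exactly {2, 4, 8, 12, 18, 20} — 6 values for 6 variables — and 18 appears only in c's list, so c = 18.
The 5 still-open variables draw from only 5 values {2, 4, 8, 12, 20}, so each is used; only f can be 12, hence f = 12.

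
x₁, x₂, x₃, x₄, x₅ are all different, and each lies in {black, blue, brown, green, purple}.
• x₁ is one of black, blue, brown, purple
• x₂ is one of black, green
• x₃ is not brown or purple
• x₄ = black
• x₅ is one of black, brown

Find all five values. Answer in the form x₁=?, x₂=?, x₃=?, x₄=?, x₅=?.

x₁=purple, x₂=green, x₃=blue, x₄=black, x₅=brown

x₄ must be black (only option left). Strike black from x₁, x₂, x₃, x₅.
x₅ must be brown (only option left). Strike brown from x₁.
That leaves x₂ = green. Strike green from x₃.
x₃'s domain is down to {blue}, so x₃ = blue. Eliminate blue elsewhere: x₁.
x₁ has just one choice, so x₁ = purple.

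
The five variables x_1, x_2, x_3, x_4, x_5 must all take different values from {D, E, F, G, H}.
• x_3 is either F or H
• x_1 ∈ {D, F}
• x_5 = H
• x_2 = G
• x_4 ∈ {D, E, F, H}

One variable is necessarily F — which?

x_2 has just one choice, so x_2 = G.
That leaves x_5 = H. Eliminate H elsewhere: x_3, x_4.
So F goes to x_3.

x_3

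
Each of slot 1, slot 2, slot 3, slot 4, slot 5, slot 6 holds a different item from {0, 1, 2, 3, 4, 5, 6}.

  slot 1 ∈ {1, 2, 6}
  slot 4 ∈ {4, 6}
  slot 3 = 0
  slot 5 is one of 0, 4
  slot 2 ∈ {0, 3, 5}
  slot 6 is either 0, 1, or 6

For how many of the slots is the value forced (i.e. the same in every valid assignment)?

5

slot 3's domain is down to {0}, so slot 3 = 0. Strike 0 from slot 2, slot 5, slot 6.
slot 5 has just one choice, so slot 5 = 4. So slot 4 can't be 4.
slot 4's domain is down to {6}, so slot 4 = 6. Remove 6 from slot 1, slot 6.
That leaves slot 6 = 1. Strike 1 from slot 1.
That leaves slot 1 = 2.
Determined: slot 1=2, slot 3=0, slot 4=6, slot 5=4, slot 6=1. The other slots each still have more than one consistent value. That makes 5.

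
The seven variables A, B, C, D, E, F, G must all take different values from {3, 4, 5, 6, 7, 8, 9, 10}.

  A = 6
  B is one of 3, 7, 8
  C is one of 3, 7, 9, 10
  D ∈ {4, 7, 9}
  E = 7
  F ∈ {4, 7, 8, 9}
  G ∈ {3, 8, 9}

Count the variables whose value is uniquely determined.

A must be 6 (only option left).
That leaves E = 7. Eliminate 7 elsewhere: B, C, D, F.
The 5 still-open variables draw from only 5 values {3, 4, 8, 9, 10}, so each is used; only C can be 10, hence C = 10.
Determined: A=6, C=10, E=7. The other variables each still have more than one consistent value. That makes 3.

3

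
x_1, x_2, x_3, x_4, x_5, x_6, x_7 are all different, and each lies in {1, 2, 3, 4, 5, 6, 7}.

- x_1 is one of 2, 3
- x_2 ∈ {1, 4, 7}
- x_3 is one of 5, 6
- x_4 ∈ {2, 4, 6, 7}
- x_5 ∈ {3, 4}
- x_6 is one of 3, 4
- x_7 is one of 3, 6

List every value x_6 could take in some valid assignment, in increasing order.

3, 4

Among the 7 variables, 1 fits only x_2 (and all 7 values in {1, 2, 3, 4, 5, 6, 7} must be used), so x_2 = 1.
The 6 still-open variables together cover exactly {2, 3, 4, 5, 6, 7} — 6 values for 6 variables — and 5 appears only in x_3's list, so x_3 = 5.
The 5 still-open variables together cover exactly {2, 3, 4, 6, 7} — 5 values for 5 variables — and 7 appears only in x_4's list, so x_4 = 7.
The 4 still-open variables draw from only 4 values {2, 3, 4, 6}, so each is used; only x_1 can be 2, hence x_1 = 2.
Among the 3 still-open variables, 6 fits only x_7 (and all 3 values in {3, 4, 6} must be used), so x_7 = 6.
No further eliminations apply; x_6 can still be any of 3, 4.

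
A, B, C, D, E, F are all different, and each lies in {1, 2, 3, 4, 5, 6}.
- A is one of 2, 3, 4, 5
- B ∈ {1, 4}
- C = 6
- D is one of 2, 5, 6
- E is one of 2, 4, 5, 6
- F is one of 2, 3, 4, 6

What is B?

C's domain is down to {6}, so C = 6. So D, E, F can't be 6.
The 5 still-open variables draw from only 5 values {1, 2, 3, 4, 5}, so each is used; only B can be 1, hence B = 1.

1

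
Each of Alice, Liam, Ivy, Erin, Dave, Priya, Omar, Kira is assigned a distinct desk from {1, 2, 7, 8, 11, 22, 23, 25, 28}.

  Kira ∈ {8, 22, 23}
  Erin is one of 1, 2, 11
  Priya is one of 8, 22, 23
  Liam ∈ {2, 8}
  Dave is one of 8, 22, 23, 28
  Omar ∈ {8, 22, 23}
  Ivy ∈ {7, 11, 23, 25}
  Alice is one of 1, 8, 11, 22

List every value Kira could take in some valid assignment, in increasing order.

8, 22, 23

Priya, Omar, Kira share exactly the 3 values {8, 22, 23}; by pigeonhole those values go to them, so strike 8, 22, 23 from Alice, Liam, Ivy, Dave.
That leaves Liam = 2. Eliminate 2 elsewhere: Erin.
Dave has just one choice, so Dave = 28.
Alice and Erin between them cover only {1, 11} — a naked pair. Remove those values from Ivy.
No further eliminations apply; Kira can still be any of 8, 22, 23.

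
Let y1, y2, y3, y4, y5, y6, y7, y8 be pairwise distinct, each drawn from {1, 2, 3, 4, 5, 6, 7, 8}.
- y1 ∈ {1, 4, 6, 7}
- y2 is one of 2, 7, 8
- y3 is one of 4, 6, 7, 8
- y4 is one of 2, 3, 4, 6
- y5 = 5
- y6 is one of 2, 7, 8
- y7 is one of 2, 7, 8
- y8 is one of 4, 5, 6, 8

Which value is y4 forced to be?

y5's domain is down to {5}, so y5 = 5. Strike 5 from y8.
The 7 still-open variables together cover exactly {1, 2, 3, 4, 6, 7, 8} — 7 values for 7 variables — and 1 appears only in y1's list, so y1 = 1.
The 6 still-open variables together cover exactly {2, 3, 4, 6, 7, 8} — 6 values for 6 variables — and 3 appears only in y4's list, so y4 = 3.

3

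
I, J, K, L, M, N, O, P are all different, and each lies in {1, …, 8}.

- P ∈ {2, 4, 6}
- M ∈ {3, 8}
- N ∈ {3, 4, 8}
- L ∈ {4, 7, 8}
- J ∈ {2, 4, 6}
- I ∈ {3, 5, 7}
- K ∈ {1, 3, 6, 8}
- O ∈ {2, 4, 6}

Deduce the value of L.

The 8 variables together cover exactly {1, 2, 3, 4, 5, 6, 7, 8} — 8 values for 8 variables — and 1 appears only in K's list, so K = 1.
Among the 7 still-open variables, 5 fits only I (and all 7 values in {2, 3, 4, 5, 6, 7, 8} must be used), so I = 5.
The 6 still-open variables together cover exactly {2, 3, 4, 6, 7, 8} — 6 values for 6 variables — and 7 appears only in L's list, so L = 7.

7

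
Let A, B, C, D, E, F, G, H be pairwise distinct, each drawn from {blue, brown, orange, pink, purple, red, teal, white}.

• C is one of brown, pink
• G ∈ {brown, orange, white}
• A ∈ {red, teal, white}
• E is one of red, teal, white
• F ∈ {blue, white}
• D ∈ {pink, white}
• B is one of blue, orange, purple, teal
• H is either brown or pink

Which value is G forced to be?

The 8 variables together cover exactly {blue, brown, orange, pink, purple, red, teal, white} — 8 values for 8 variables — and purple appears only in B's list, so B = purple.
The 7 still-open variables draw from only 7 values {blue, brown, orange, pink, red, teal, white}, so each is used; only F can be blue, hence F = blue.
Among the 6 still-open variables, orange fits only G (and all 6 values in {brown, orange, pink, red, teal, white} must be used), so G = orange.

orange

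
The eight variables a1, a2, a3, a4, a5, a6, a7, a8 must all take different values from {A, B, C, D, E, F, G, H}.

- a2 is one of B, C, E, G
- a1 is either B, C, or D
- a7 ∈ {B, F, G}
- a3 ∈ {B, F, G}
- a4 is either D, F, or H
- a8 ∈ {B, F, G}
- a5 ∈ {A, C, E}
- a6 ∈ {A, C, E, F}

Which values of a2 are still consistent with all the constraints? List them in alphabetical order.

The 8 variables together cover exactly {A, B, C, D, E, F, G, H} — 8 values for 8 variables — and H appears only in a4's list, so a4 = H.
The 7 still-open variables together cover exactly {A, B, C, D, E, F, G} — 7 values for 7 variables — and D appears only in a1's list, so a1 = D.
a3, a7, a8 share exactly the 3 values {B, F, G}; by pigeonhole those values go to them, so strike B, F, G from a2, a6.
No further eliminations apply; a2 can still be any of C, E.

C, E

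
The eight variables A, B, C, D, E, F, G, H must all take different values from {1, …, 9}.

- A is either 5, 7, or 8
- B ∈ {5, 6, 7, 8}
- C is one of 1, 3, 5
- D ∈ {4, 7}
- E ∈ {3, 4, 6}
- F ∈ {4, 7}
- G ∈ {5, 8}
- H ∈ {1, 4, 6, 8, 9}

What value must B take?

6

The 8 variables draw from only 8 values {1, 3, 4, 5, 6, 7, 8, 9}, so each is used; only H can be 9, hence H = 9.
The 7 still-open variables together cover exactly {1, 3, 4, 5, 6, 7, 8} — 7 values for 7 variables — and 1 appears only in C's list, so C = 1.
Among the 6 still-open variables, 3 fits only E (and all 6 values in {3, 4, 5, 6, 7, 8} must be used), so E = 3.
The 5 still-open variables together cover exactly {4, 5, 6, 7, 8} — 5 values for 5 variables — and 6 appears only in B's list, so B = 6.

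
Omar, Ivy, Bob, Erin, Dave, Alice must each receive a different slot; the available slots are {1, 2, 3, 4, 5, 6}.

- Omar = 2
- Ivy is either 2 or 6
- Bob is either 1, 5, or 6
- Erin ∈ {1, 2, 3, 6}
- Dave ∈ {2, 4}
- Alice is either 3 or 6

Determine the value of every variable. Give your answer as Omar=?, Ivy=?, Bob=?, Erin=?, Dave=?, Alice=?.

Omar=2, Ivy=6, Bob=5, Erin=1, Dave=4, Alice=3

Omar must be 2 (only option left). Eliminate 2 elsewhere: Ivy, Erin, Dave.
Ivy's domain is down to {6}, so Ivy = 6. Remove 6 from Bob, Erin, Alice.
Dave must be 4 (only option left).
Alice must be 3 (only option left). So Erin can't be 3.
Erin must be 1 (only option left). Eliminate 1 elsewhere: Bob.
That leaves Bob = 5.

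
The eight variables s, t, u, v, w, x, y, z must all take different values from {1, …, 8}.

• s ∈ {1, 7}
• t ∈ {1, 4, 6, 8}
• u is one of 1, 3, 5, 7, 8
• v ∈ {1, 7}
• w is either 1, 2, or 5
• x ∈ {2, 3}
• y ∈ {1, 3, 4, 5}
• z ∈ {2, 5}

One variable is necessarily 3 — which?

x

The 8 variables draw from only 8 values {1, 2, 3, 4, 5, 6, 7, 8}, so each is used; only t can be 6, hence t = 6.
The 7 still-open variables draw from only 7 values {1, 2, 3, 4, 5, 7, 8}, so each is used; only y can be 4, hence y = 4.
The 6 still-open variables draw from only 6 values {1, 2, 3, 5, 7, 8}, so each is used; only u can be 8, hence u = 8.
Among the 5 still-open variables, 3 fits only x (and all 5 values in {1, 2, 3, 5, 7} must be used), so x = 3.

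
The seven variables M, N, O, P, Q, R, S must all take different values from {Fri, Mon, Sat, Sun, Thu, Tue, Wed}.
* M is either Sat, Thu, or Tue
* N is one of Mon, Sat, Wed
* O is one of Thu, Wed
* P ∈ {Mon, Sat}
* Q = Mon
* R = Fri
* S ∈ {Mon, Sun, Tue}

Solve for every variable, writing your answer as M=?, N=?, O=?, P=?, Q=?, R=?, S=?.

Q must be Mon (only option left). Strike Mon from N, P, S.
R's domain is down to {Fri}, so R = Fri.
P's domain is down to {Sat}, so P = Sat. Strike Sat from M, N.
N's domain is down to {Wed}, so N = Wed. Eliminate Wed elsewhere: O.
O has just one choice, so O = Thu. Strike Thu from M.
That leaves M = Tue. Eliminate Tue elsewhere: S.
S's domain is down to {Sun}, so S = Sun.

M=Tue, N=Wed, O=Thu, P=Sat, Q=Mon, R=Fri, S=Sun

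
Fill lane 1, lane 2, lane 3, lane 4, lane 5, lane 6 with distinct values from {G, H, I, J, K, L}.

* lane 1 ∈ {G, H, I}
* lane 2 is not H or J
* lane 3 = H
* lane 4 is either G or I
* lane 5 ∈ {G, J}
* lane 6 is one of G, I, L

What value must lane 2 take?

lane 3's domain is down to {H}, so lane 3 = H. Remove H from lane 1.
The 5 still-open variables together cover exactly {G, I, J, K, L} — 5 values for 5 variables — and J appears only in lane 5's list, so lane 5 = J.
The 4 still-open variables draw from only 4 values {G, I, K, L}, so each is used; only lane 2 can be K, hence lane 2 = K.

K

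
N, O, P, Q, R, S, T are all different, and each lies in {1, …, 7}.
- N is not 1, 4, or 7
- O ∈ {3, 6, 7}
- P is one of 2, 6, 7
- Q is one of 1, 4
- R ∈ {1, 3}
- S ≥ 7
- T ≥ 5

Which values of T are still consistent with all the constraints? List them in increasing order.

S's domain is down to {7}, so S = 7. Remove 7 from O, P, T.
The 6 still-open variables draw from only 6 values {1, 2, 3, 4, 5, 6}, so each is used; only Q can be 4, hence Q = 4.
The 5 still-open variables draw from only 5 values {1, 2, 3, 5, 6}, so each is used; only R can be 1, hence R = 1.
No further eliminations apply; T can still be any of 5, 6.

5, 6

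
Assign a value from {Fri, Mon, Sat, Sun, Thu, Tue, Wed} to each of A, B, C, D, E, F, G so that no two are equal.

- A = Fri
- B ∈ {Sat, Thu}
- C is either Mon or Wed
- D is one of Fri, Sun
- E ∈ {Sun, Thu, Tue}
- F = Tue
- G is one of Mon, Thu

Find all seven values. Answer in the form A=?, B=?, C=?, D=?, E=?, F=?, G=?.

A=Fri, B=Sat, C=Wed, D=Sun, E=Thu, F=Tue, G=Mon

A must be Fri (only option left). Remove Fri from D.
That leaves D = Sun. Strike Sun from E.
F must be Tue (only option left). So E can't be Tue.
E has just one choice, so E = Thu. Eliminate Thu elsewhere: B, G.
G has just one choice, so G = Mon. Eliminate Mon elsewhere: C.
That leaves B = Sat.
That leaves C = Wed.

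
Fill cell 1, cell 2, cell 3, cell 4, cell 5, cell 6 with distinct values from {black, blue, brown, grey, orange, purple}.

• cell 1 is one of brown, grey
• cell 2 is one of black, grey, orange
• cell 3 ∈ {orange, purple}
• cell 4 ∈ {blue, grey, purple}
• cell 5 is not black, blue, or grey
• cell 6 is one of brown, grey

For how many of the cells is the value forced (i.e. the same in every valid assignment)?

2

The 6 variables together cover exactly {black, blue, brown, grey, orange, purple} — 6 values for 6 variables — and black appears only in cell 2's list, so cell 2 = black.
Among the 5 still-open variables, blue fits only cell 4 (and all 5 values in {blue, brown, grey, orange, purple} must be used), so cell 4 = blue.
cell 1 and cell 6 between them cover only {brown, grey} — a naked pair. Remove those values from cell 5.
Determined: cell 2=black, cell 4=blue. The other cells each still have more than one consistent value. That makes 2.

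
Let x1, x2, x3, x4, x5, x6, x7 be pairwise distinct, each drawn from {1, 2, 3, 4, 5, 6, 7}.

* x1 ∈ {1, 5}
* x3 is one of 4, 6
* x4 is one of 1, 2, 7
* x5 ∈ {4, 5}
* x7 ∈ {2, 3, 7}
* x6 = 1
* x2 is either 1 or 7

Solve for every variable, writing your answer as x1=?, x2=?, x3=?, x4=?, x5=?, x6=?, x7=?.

x6 must be 1 (only option left). So x1, x2, x4 can't be 1.
x1 has just one choice, so x1 = 5. Eliminate 5 elsewhere: x5.
x2's domain is down to {7}, so x2 = 7. Strike 7 from x4, x7.
x4's domain is down to {2}, so x4 = 2. Eliminate 2 elsewhere: x7.
x5's domain is down to {4}, so x5 = 4. Eliminate 4 elsewhere: x3.
x7's domain is down to {3}, so x7 = 3.
That leaves x3 = 6.

x1=5, x2=7, x3=6, x4=2, x5=4, x6=1, x7=3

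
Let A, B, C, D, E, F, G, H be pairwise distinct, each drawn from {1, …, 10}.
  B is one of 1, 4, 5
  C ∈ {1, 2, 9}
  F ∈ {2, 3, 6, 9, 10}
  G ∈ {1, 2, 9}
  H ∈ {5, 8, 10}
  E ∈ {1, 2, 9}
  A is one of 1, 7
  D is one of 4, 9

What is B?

5

The 3 variables C, E, G are confined to {1, 2, 9}, which locks those values in; drop them from A, B, D, F.
A must be 7 (only option left).
D's domain is down to {4}, so D = 4. So B can't be 4.
So B = 5.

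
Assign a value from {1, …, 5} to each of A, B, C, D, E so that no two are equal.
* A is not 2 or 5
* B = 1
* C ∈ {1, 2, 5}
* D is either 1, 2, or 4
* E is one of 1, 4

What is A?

3

B must be 1 (only option left). So A, C, D, E can't be 1.
E's domain is down to {4}, so E = 4. Remove 4 from A, D.
So A = 3.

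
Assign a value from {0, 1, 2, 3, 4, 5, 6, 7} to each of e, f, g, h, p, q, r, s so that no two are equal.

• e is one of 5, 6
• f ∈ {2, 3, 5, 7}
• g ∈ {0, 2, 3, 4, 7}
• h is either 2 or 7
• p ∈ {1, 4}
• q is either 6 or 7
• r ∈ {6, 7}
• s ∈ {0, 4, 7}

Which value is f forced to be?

The 8 variables draw from only 8 values {0, 1, 2, 3, 4, 5, 6, 7}, so each is used; only p can be 1, hence p = 1.
q and r between them cover only {6, 7} — a naked pair. Remove those values from e, f, g, h, s.
e's domain is down to {5}, so e = 5. Strike 5 from f.
h's domain is down to {2}, so h = 2. So f, g can't be 2.
So f = 3.

3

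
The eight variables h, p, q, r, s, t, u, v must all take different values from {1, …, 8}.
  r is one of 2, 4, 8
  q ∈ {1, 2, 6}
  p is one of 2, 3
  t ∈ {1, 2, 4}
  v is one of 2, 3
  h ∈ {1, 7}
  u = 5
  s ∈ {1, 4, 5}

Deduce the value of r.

8

u must be 5 (only option left). So s can't be 5.
Among the 7 still-open variables, 6 fits only q (and all 7 values in {1, 2, 3, 4, 6, 7, 8} must be used), so q = 6.
The 6 still-open variables together cover exactly {1, 2, 3, 4, 7, 8} — 6 values for 6 variables — and 7 appears only in h's list, so h = 7.
The 5 still-open variables draw from only 5 values {1, 2, 3, 4, 8}, so each is used; only r can be 8, hence r = 8.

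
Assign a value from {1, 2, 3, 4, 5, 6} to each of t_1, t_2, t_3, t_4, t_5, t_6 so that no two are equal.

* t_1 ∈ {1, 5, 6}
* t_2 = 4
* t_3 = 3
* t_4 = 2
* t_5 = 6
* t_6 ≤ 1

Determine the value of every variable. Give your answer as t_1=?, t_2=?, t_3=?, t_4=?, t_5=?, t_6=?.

t_2 has just one choice, so t_2 = 4.
t_3 has just one choice, so t_3 = 3.
That leaves t_4 = 2.
t_5's domain is down to {6}, so t_5 = 6. Remove 6 from t_1.
t_6 must be 1 (only option left). So t_1 can't be 1.
t_1 must be 5 (only option left).

t_1=5, t_2=4, t_3=3, t_4=2, t_5=6, t_6=1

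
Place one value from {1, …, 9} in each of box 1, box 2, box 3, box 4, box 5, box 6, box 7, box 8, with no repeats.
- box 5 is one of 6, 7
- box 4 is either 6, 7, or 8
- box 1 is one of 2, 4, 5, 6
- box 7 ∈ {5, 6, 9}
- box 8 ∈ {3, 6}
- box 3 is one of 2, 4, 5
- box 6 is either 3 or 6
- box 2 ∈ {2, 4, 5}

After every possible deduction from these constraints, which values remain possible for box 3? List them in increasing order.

The 8 variables draw from only 8 values {2, 3, 4, 5, 6, 7, 8, 9}, so each is used; only box 4 can be 8, hence box 4 = 8.
The 7 still-open variables draw from only 7 values {2, 3, 4, 5, 6, 7, 9}, so each is used; only box 5 can be 7, hence box 5 = 7.
Among the 6 still-open variables, 9 fits only box 7 (and all 6 values in {2, 3, 4, 5, 6, 9} must be used), so box 7 = 9.
box 6 and box 8 share exactly the 2 values {3, 6}; by pigeonhole those values go to them, so strike 3, 6 from box 1.
No further eliminations apply; box 3 can still be any of 2, 4, 5.

2, 4, 5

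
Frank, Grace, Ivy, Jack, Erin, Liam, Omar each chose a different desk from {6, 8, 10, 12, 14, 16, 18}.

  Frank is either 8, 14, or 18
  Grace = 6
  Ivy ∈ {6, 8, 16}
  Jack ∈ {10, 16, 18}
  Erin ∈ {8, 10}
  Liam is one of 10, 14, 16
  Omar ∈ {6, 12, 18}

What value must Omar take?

Grace must be 6 (only option left). Remove 6 from Ivy, Omar.
The 6 still-open variables together cover exactly {8, 10, 12, 14, 16, 18} — 6 values for 6 variables — and 12 appears only in Omar's list, so Omar = 12.

12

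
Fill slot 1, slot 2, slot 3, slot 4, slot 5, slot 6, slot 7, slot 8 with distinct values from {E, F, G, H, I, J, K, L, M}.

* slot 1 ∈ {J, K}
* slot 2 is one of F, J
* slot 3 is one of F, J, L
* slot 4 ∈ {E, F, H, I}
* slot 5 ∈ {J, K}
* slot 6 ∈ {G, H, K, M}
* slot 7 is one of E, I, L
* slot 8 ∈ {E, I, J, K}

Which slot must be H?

slot 1 and slot 5 between them cover only {J, K} — a naked pair. Remove those values from slot 2, slot 3, slot 6, slot 8.
slot 2 has just one choice, so slot 2 = F. Remove F from slot 3, slot 4.
slot 3 must be L (only option left). Strike L from slot 7.
The 2 variables slot 7 and slot 8 are confined to {E, I}, which locks those values in; drop them from slot 4.
So H goes to slot 4.

slot 4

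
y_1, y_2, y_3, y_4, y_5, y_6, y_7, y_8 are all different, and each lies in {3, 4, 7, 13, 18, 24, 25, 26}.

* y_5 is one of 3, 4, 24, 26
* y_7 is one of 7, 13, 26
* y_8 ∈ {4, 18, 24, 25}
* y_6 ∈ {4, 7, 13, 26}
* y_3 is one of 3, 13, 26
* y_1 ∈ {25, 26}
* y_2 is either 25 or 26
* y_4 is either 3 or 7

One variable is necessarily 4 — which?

y_6

The 8 variables together cover exactly {3, 4, 7, 13, 18, 24, 25, 26} — 8 values for 8 variables — and 18 appears only in y_8's list, so y_8 = 18.
The 7 still-open variables together cover exactly {3, 4, 7, 13, 24, 25, 26} — 7 values for 7 variables — and 24 appears only in y_5's list, so y_5 = 24.
The 6 still-open variables draw from only 6 values {3, 4, 7, 13, 25, 26}, so each is used; only y_6 can be 4, hence y_6 = 4.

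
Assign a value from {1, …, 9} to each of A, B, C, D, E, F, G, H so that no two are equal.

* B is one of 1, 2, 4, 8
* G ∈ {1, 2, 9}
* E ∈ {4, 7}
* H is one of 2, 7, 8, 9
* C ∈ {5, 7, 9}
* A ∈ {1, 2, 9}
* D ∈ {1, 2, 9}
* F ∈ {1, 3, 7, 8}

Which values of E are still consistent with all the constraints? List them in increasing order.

Among the 8 variables, 3 fits only F (and all 8 values in {1, 2, 3, 4, 5, 7, 8, 9} must be used), so F = 3.
The 7 still-open variables draw from only 7 values {1, 2, 4, 5, 7, 8, 9}, so each is used; only C can be 5, hence C = 5.
A, D, G between them cover only {1, 2, 9} — a naked triple. Remove those values from B, H.
No further eliminations apply; E can still be any of 4, 7.

4, 7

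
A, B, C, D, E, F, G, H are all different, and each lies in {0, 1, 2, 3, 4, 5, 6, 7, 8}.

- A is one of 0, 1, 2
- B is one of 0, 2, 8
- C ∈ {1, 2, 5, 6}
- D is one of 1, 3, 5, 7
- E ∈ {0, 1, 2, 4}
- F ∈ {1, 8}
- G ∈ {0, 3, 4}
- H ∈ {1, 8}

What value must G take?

3

The 2 variables F and H are confined to {1, 8}, which locks those values in; drop them from A, B, C, D, E.
A and B between them cover only {0, 2} — a naked pair. Remove those values from C, E, G.
That leaves E = 4. Eliminate 4 elsewhere: G.
So G = 3.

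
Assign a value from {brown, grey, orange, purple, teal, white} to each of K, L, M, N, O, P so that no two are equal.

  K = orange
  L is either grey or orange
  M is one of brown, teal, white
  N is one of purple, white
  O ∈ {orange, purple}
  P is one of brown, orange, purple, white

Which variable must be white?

N

K must be orange (only option left). Eliminate orange elsewhere: L, O, P.
L has just one choice, so L = grey.
O has just one choice, so O = purple. Remove purple from N, P.
So white goes to N.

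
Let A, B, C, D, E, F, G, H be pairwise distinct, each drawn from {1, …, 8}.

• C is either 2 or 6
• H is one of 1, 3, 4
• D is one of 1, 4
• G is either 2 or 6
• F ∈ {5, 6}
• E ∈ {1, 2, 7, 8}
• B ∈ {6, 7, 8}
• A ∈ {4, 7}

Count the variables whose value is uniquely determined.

2

The 8 variables draw from only 8 values {1, 2, 3, 4, 5, 6, 7, 8}, so each is used; only H can be 3, hence H = 3.
The 7 still-open variables together cover exactly {1, 2, 4, 5, 6, 7, 8} — 7 values for 7 variables — and 5 appears only in F's list, so F = 5.
C and G between them cover only {2, 6} — a naked pair. Remove those values from B, E.
Determined: F=5, H=3. The other variables each still have more than one consistent value. That makes 2.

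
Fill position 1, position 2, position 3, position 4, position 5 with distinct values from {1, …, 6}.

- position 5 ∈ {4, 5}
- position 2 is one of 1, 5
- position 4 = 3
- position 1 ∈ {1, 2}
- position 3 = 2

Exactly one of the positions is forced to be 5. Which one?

position 2

position 3's domain is down to {2}, so position 3 = 2. Strike 2 from position 1.
position 4 has just one choice, so position 4 = 3.
position 1's domain is down to {1}, so position 1 = 1. So position 2 can't be 1.
So 5 goes to position 2.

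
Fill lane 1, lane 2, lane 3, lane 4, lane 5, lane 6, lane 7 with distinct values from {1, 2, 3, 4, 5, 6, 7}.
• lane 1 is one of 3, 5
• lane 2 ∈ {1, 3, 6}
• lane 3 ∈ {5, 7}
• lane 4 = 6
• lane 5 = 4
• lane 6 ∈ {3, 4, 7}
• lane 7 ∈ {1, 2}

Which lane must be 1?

lane 4's domain is down to {6}, so lane 4 = 6. Remove 6 from lane 2.
That leaves lane 5 = 4. So lane 6 can't be 4.
The 5 still-open variables together cover exactly {1, 2, 3, 5, 7} — 5 values for 5 variables — and 2 appears only in lane 7's list, so lane 7 = 2.
Among the 4 still-open variables, 1 fits only lane 2 (and all 4 values in {1, 3, 5, 7} must be used), so lane 2 = 1.

lane 2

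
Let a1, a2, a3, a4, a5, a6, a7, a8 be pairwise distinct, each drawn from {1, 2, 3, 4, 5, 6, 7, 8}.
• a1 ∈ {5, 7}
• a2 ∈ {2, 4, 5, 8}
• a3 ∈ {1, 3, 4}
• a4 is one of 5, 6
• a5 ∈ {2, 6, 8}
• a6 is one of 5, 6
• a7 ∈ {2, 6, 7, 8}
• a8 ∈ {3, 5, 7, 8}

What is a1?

The 8 variables draw from only 8 values {1, 2, 3, 4, 5, 6, 7, 8}, so each is used; only a3 can be 1, hence a3 = 1.
The 7 still-open variables draw from only 7 values {2, 3, 4, 5, 6, 7, 8}, so each is used; only a8 can be 3, hence a8 = 3.
The 6 still-open variables together cover exactly {2, 4, 5, 6, 7, 8} — 6 values for 6 variables — and 4 appears only in a2's list, so a2 = 4.
a4 and a6 between them cover only {5, 6} — a naked pair. Remove those values from a1, a5, a7.
So a1 = 7.

7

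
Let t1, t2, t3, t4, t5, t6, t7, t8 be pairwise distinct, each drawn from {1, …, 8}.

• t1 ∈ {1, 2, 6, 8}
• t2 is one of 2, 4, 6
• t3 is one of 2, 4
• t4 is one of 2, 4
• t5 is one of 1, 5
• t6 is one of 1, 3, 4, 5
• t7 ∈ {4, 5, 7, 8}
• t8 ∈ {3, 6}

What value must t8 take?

The 8 variables together cover exactly {1, 2, 3, 4, 5, 6, 7, 8} — 8 values for 8 variables — and 7 appears only in t7's list, so t7 = 7.
The 7 still-open variables together cover exactly {1, 2, 3, 4, 5, 6, 8} — 7 values for 7 variables — and 8 appears only in t1's list, so t1 = 8.
The 2 variables t3 and t4 are confined to {2, 4}, which locks those values in; drop them from t2, t6.
t2 has just one choice, so t2 = 6. Remove 6 from t8.
So t8 = 3.

3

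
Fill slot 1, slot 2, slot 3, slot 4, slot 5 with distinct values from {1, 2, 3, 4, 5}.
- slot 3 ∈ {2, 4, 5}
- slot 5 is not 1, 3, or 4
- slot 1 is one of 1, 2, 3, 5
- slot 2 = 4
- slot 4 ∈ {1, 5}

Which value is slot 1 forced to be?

slot 2's domain is down to {4}, so slot 2 = 4. Remove 4 from slot 3.
Among the 4 still-open variables, 3 fits only slot 1 (and all 4 values in {1, 2, 3, 5} must be used), so slot 1 = 3.

3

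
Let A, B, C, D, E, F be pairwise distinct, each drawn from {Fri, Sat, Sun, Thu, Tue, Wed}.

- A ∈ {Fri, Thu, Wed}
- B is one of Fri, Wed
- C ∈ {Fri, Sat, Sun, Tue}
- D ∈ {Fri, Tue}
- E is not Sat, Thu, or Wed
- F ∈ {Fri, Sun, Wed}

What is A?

Among the 6 variables, Sat fits only C (and all 6 values in {Fri, Sat, Sun, Thu, Tue, Wed} must be used), so C = Sat.
The 5 still-open variables draw from only 5 values {Fri, Sun, Thu, Tue, Wed}, so each is used; only A can be Thu, hence A = Thu.

Thu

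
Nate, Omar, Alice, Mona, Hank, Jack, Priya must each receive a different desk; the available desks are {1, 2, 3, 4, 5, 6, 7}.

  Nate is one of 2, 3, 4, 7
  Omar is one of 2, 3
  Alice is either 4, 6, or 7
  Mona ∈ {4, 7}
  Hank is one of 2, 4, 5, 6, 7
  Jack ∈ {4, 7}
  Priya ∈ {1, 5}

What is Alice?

Among the 7 variables, 1 fits only Priya (and all 7 values in {1, 2, 3, 4, 5, 6, 7} must be used), so Priya = 1.
The 6 still-open variables draw from only 6 values {2, 3, 4, 5, 6, 7}, so each is used; only Hank can be 5, hence Hank = 5.
Among the 5 still-open variables, 6 fits only Alice (and all 5 values in {2, 3, 4, 6, 7} must be used), so Alice = 6.

6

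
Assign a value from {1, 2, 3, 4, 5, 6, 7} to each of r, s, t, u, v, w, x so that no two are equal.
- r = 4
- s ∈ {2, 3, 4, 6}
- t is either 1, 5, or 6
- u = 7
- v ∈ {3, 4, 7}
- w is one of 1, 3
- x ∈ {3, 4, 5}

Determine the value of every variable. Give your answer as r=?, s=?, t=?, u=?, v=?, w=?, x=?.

r's domain is down to {4}, so r = 4. So s, v, x can't be 4.
u has just one choice, so u = 7. So v can't be 7.
That leaves v = 3. Remove 3 from s, w, x.
w must be 1 (only option left). Eliminate 1 elsewhere: t.
That leaves x = 5. Strike 5 from t.
t has just one choice, so t = 6. Strike 6 from s.
That leaves s = 2.

r=4, s=2, t=6, u=7, v=3, w=1, x=5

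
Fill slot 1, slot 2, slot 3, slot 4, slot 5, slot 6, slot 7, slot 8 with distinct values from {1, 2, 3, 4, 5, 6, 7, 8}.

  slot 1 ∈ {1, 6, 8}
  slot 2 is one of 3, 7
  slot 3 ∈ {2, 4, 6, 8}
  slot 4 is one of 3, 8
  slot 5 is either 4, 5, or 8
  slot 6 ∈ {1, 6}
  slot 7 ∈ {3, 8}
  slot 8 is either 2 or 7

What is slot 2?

7

The 8 variables draw from only 8 values {1, 2, 3, 4, 5, 6, 7, 8}, so each is used; only slot 5 can be 5, hence slot 5 = 5.
The 7 still-open variables together cover exactly {1, 2, 3, 4, 6, 7, 8} — 7 values for 7 variables — and 4 appears only in slot 3's list, so slot 3 = 4.
Among the 6 still-open variables, 2 fits only slot 8 (and all 6 values in {1, 2, 3, 6, 7, 8} must be used), so slot 8 = 2.
The 5 still-open variables together cover exactly {1, 3, 6, 7, 8} — 5 values for 5 variables — and 7 appears only in slot 2's list, so slot 2 = 7.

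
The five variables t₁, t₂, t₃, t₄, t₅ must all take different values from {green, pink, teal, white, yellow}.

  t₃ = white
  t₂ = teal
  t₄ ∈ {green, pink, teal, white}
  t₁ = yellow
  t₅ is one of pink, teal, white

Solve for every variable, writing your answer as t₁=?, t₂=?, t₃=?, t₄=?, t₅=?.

t₁'s domain is down to {yellow}, so t₁ = yellow.
t₂'s domain is down to {teal}, so t₂ = teal. So t₄, t₅ can't be teal.
t₃'s domain is down to {white}, so t₃ = white. Eliminate white elsewhere: t₄, t₅.
t₅ must be pink (only option left). So t₄ can't be pink.
t₄ must be green (only option left).

t₁=yellow, t₂=teal, t₃=white, t₄=green, t₅=pink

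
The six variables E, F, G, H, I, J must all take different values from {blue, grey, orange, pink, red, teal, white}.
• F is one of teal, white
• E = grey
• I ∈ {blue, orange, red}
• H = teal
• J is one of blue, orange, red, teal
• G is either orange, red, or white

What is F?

white

E has just one choice, so E = grey.
H must be teal (only option left). Eliminate teal elsewhere: F, J.
So F = white.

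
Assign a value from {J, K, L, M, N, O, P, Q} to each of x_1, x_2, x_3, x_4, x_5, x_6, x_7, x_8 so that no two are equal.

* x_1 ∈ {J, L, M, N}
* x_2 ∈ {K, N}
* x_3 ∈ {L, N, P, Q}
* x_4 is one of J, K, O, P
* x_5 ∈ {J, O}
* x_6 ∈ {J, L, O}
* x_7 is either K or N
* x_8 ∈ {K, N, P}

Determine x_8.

Among the 8 variables, M fits only x_1 (and all 8 values in {J, K, L, M, N, O, P, Q} must be used), so x_1 = M.
Among the 7 still-open variables, Q fits only x_3 (and all 7 values in {J, K, L, N, O, P, Q} must be used), so x_3 = Q.
The 6 still-open variables together cover exactly {J, K, L, N, O, P} — 6 values for 6 variables — and L appears only in x_6's list, so x_6 = L.
The 2 variables x_2 and x_7 are confined to {K, N}, which locks those values in; drop them from x_4, x_8.
So x_8 = P.

P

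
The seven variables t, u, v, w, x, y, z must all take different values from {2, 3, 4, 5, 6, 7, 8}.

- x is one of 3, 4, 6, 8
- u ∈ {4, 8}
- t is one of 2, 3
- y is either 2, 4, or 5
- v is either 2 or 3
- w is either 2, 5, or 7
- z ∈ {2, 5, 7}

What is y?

4

The 7 variables together cover exactly {2, 3, 4, 5, 6, 7, 8} — 7 values for 7 variables — and 6 appears only in x's list, so x = 6.
The 6 still-open variables draw from only 6 values {2, 3, 4, 5, 7, 8}, so each is used; only u can be 8, hence u = 8.
The 5 still-open variables together cover exactly {2, 3, 4, 5, 7} — 5 values for 5 variables — and 4 appears only in y's list, so y = 4.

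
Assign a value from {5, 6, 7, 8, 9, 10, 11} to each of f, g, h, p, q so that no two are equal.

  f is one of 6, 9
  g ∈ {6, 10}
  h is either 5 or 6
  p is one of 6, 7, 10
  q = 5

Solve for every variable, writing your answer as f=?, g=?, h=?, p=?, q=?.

q has just one choice, so q = 5. So h can't be 5.
h has just one choice, so h = 6. Remove 6 from f, g, p.
That leaves f = 9.
That leaves g = 10. Remove 10 from p.
p must be 7 (only option left).

f=9, g=10, h=6, p=7, q=5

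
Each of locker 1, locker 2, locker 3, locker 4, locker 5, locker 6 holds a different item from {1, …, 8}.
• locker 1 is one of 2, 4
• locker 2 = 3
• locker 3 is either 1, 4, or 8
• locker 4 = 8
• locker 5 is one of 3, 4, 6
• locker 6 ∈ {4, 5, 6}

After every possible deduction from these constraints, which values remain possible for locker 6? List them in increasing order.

locker 2 has just one choice, so locker 2 = 3. So locker 5 can't be 3.
locker 4 must be 8 (only option left). Eliminate 8 elsewhere: locker 3.
No further eliminations apply; locker 6 can still be any of 4, 5, 6.

4, 5, 6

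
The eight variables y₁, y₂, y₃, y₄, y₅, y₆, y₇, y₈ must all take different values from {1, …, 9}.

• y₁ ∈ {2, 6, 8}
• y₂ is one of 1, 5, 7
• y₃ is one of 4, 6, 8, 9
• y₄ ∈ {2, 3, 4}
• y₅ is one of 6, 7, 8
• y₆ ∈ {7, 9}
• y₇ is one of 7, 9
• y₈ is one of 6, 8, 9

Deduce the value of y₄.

3

y₆ and y₇ share exactly the 2 values {7, 9}; by pigeonhole those values go to them, so strike 7, 9 from y₂, y₃, y₅, y₈.
The 2 variables y₅ and y₈ are confined to {6, 8}, which locks those values in; drop them from y₁, y₃.
y₁ has just one choice, so y₁ = 2. Eliminate 2 elsewhere: y₄.
y₃'s domain is down to {4}, so y₃ = 4. Remove 4 from y₄.
So y₄ = 3.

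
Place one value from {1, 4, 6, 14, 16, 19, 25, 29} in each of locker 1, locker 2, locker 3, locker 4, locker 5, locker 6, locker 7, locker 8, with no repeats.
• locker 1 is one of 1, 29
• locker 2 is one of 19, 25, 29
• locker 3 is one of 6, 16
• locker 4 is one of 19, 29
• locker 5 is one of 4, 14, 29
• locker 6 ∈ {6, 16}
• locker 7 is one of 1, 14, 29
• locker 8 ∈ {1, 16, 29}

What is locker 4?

19

Among the 8 variables, 4 fits only locker 5 (and all 8 values in {1, 4, 6, 14, 16, 19, 25, 29} must be used), so locker 5 = 4.
The 7 still-open variables draw from only 7 values {1, 6, 14, 16, 19, 25, 29}, so each is used; only locker 7 can be 14, hence locker 7 = 14.
Among the 6 still-open variables, 25 fits only locker 2 (and all 6 values in {1, 6, 16, 19, 25, 29} must be used), so locker 2 = 25.
The 5 still-open variables together cover exactly {1, 6, 16, 19, 29} — 5 values for 5 variables — and 19 appears only in locker 4's list, so locker 4 = 19.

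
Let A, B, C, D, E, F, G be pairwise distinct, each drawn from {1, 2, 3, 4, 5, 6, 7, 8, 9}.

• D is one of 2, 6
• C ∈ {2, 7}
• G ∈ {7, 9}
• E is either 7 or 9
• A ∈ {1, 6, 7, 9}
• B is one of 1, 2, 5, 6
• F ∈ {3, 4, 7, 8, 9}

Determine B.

E and G between them cover only {7, 9} — a naked pair. Remove those values from A, C, F.
C's domain is down to {2}, so C = 2. Remove 2 from B, D.
D has just one choice, so D = 6. So A, B can't be 6.
That leaves A = 1. Eliminate 1 elsewhere: B.
So B = 5.

5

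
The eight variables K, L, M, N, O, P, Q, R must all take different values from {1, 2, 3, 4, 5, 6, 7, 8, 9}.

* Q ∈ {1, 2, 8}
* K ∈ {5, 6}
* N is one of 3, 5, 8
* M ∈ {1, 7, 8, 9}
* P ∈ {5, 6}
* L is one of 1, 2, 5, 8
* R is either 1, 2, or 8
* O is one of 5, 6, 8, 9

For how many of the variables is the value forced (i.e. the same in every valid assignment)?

3

The 8 variables together cover exactly {1, 2, 3, 5, 6, 7, 8, 9} — 8 values for 8 variables — and 3 appears only in N's list, so N = 3.
The 7 still-open variables draw from only 7 values {1, 2, 5, 6, 7, 8, 9}, so each is used; only M can be 7, hence M = 7.
The 6 still-open variables draw from only 6 values {1, 2, 5, 6, 8, 9}, so each is used; only O can be 9, hence O = 9.
K and P between them cover only {5, 6} — a naked pair. Remove those values from L.
Determined: M=7, N=3, O=9. The other variables each still have more than one consistent value. That makes 3.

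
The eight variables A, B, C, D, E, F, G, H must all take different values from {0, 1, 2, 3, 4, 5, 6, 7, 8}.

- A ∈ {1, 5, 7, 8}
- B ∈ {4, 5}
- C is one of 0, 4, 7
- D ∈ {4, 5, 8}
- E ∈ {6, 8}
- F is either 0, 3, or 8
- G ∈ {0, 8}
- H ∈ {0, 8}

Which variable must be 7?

Among the 8 variables, 1 fits only A (and all 8 values in {0, 1, 3, 4, 5, 6, 7, 8} must be used), so A = 1.
The 7 still-open variables together cover exactly {0, 3, 4, 5, 6, 7, 8} — 7 values for 7 variables — and 3 appears only in F's list, so F = 3.
Among the 6 still-open variables, 6 fits only E (and all 6 values in {0, 4, 5, 6, 7, 8} must be used), so E = 6.
Among the 5 still-open variables, 7 fits only C (and all 5 values in {0, 4, 5, 7, 8} must be used), so C = 7.

C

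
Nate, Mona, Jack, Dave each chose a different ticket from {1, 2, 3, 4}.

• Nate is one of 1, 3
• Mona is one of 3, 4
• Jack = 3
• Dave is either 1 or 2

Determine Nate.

Jack must be 3 (only option left). Eliminate 3 elsewhere: Nate, Mona.
So Nate = 1.

1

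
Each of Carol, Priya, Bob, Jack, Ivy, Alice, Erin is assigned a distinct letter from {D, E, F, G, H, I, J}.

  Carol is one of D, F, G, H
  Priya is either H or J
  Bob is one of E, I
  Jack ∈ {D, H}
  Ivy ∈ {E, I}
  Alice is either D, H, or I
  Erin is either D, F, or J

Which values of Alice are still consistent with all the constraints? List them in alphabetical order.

Among the 7 variables, G fits only Carol (and all 7 values in {D, E, F, G, H, I, J} must be used), so Carol = G.
The 6 still-open variables draw from only 6 values {D, E, F, H, I, J}, so each is used; only Erin can be F, hence Erin = F.
The 5 still-open variables together cover exactly {D, E, H, I, J} — 5 values for 5 variables — and J appears only in Priya's list, so Priya = J.
Bob and Ivy between them cover only {E, I} — a naked pair. Remove those values from Alice.
No further eliminations apply; Alice can still be any of D, H.

D, H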